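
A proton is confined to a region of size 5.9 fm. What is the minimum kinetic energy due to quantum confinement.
149.022 keV

Using the uncertainty principle:

1. Position uncertainty: Δx ≈ 5.900e-15 m
2. Minimum momentum uncertainty: Δp = ℏ/(2Δx) = 8.937e-21 kg·m/s
3. Minimum kinetic energy:
   KE = (Δp)²/(2m) = (8.937e-21)²/(2 × 1.673e-27 kg)
   KE = 2.388e-14 J = 149.022 keV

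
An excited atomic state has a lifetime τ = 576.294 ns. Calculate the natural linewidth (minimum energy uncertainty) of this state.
571.073 peV

Using the energy-time uncertainty principle:
ΔEΔt ≥ ℏ/2

The lifetime τ represents the time uncertainty Δt.
The natural linewidth (minimum energy uncertainty) is:

ΔE = ℏ/(2τ)
ΔE = (1.055e-34 J·s) / (2 × 5.763e-07 s)
ΔE = 9.150e-29 J = 571.073 peV

This natural linewidth limits the precision of spectroscopic measurements.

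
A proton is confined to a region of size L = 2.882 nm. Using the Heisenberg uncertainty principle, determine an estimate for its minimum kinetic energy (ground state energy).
624.549 neV

Using the uncertainty principle to estimate ground state energy:

1. The position uncertainty is approximately the confinement size:
   Δx ≈ L = 2.882e-09 m

2. From ΔxΔp ≥ ℏ/2, the minimum momentum uncertainty is:
   Δp ≈ ℏ/(2L) = 1.830e-26 kg·m/s

3. The kinetic energy is approximately:
   KE ≈ (Δp)²/(2m) = (1.830e-26)²/(2 × 1.673e-27 kg)
   KE ≈ 1.001e-25 J = 624.549 neV

This is an order-of-magnitude estimate of the ground state energy.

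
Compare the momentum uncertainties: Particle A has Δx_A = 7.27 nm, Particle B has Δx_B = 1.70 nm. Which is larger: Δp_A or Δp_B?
Particle B has the larger minimum momentum uncertainty, by a factor of 4.28.

For each particle, the minimum momentum uncertainty is Δp_min = ℏ/(2Δx):

Particle A: Δp_A = ℏ/(2×7.270e-09 m) = 7.253e-27 kg·m/s
Particle B: Δp_B = ℏ/(2×1.700e-09 m) = 3.102e-26 kg·m/s

Ratio: Δp_B/Δp_A = 4.28

Since Δp_min ∝ 1/Δx, the particle with smaller position uncertainty (B) has larger momentum uncertainty.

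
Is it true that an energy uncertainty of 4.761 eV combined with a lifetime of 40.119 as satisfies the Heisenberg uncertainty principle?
No, it violates the uncertainty relation.

Calculate the product ΔEΔt:
ΔE = 4.761 eV = 7.628e-19 J
ΔEΔt = (7.628e-19 J) × (4.012e-17 s)
ΔEΔt = 3.060e-35 J·s

Compare to the minimum allowed value ℏ/2:
ℏ/2 = 5.273e-35 J·s

Since ΔEΔt = 3.060e-35 J·s < 5.273e-35 J·s = ℏ/2,
this violates the uncertainty relation.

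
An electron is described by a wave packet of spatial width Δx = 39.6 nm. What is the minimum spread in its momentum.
1.332 × 10^-27 kg·m/s

For a wave packet, the spatial width Δx and momentum spread Δp are related by the uncertainty principle:
ΔxΔp ≥ ℏ/2

The minimum momentum spread is:
Δp_min = ℏ/(2Δx)
Δp_min = (1.055e-34 J·s) / (2 × 3.960e-08 m)
Δp_min = 1.332e-27 kg·m/s

A wave packet cannot have both a well-defined position and well-defined momentum.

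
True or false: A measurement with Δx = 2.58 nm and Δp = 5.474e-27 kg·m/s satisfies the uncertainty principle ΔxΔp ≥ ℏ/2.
No, it violates the uncertainty principle (impossible measurement).

Calculate the product ΔxΔp:
ΔxΔp = (2.580e-09 m) × (5.474e-27 kg·m/s)
ΔxΔp = 1.412e-35 J·s

Compare to the minimum allowed value ℏ/2:
ℏ/2 = 5.273e-35 J·s

Since ΔxΔp = 1.412e-35 J·s < 5.273e-35 J·s = ℏ/2,
the measurement violates the uncertainty principle.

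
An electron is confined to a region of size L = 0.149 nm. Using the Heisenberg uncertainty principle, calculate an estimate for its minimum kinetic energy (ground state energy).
429.033 meV

Using the uncertainty principle to estimate ground state energy:

1. The position uncertainty is approximately the confinement size:
   Δx ≈ L = 1.490e-10 m

2. From ΔxΔp ≥ ℏ/2, the minimum momentum uncertainty is:
   Δp ≈ ℏ/(2L) = 3.539e-25 kg·m/s

3. The kinetic energy is approximately:
   KE ≈ (Δp)²/(2m) = (3.539e-25)²/(2 × 9.109e-31 kg)
   KE ≈ 6.874e-20 J = 429.033 meV

This is an order-of-magnitude estimate of the ground state energy.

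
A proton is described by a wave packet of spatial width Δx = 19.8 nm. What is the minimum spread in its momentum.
2.663 × 10^-27 kg·m/s

For a wave packet, the spatial width Δx and momentum spread Δp are related by the uncertainty principle:
ΔxΔp ≥ ℏ/2

The minimum momentum spread is:
Δp_min = ℏ/(2Δx)
Δp_min = (1.055e-34 J·s) / (2 × 1.980e-08 m)
Δp_min = 2.663e-27 kg·m/s

A wave packet cannot have both a well-defined position and well-defined momentum.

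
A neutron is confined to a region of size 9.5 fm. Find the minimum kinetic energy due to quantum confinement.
57.400 keV

Using the uncertainty principle:

1. Position uncertainty: Δx ≈ 9.500e-15 m
2. Minimum momentum uncertainty: Δp = ℏ/(2Δx) = 5.550e-21 kg·m/s
3. Minimum kinetic energy:
   KE = (Δp)²/(2m) = (5.550e-21)²/(2 × 1.675e-27 kg)
   KE = 9.196e-15 J = 57.400 keV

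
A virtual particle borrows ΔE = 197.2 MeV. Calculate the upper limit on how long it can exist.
1.669 ys

Using the energy-time uncertainty principle:
ΔEΔt ≥ ℏ/2

For a virtual particle borrowing energy ΔE, the maximum lifetime is:
Δt_max = ℏ/(2ΔE)

Converting energy:
ΔE = 197.2 MeV = 3.159e-11 J

Δt_max = (1.055e-34 J·s) / (2 × 3.159e-11 J)
Δt_max = 1.669e-24 s = 1.669 ys

Virtual particles with higher borrowed energy exist for shorter times.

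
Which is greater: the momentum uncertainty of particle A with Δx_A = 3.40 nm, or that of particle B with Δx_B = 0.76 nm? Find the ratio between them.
Particle B has the larger minimum momentum uncertainty, by a factor of 4.47.

For each particle, the minimum momentum uncertainty is Δp_min = ℏ/(2Δx):

Particle A: Δp_A = ℏ/(2×3.400e-09 m) = 1.551e-26 kg·m/s
Particle B: Δp_B = ℏ/(2×7.600e-10 m) = 6.938e-26 kg·m/s

Ratio: Δp_B/Δp_A = 4.47

Since Δp_min ∝ 1/Δx, the particle with smaller position uncertainty (B) has larger momentum uncertainty.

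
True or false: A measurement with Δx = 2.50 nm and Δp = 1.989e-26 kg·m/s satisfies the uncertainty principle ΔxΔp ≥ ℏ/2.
No, it violates the uncertainty principle (impossible measurement).

Calculate the product ΔxΔp:
ΔxΔp = (2.500e-09 m) × (1.989e-26 kg·m/s)
ΔxΔp = 4.972e-35 J·s

Compare to the minimum allowed value ℏ/2:
ℏ/2 = 5.273e-35 J·s

Since ΔxΔp = 4.972e-35 J·s < 5.273e-35 J·s = ℏ/2,
the measurement violates the uncertainty principle.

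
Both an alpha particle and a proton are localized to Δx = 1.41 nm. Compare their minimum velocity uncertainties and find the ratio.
The proton has the larger minimum velocity uncertainty, by a ratio of 4.0.

For both particles, Δp_min = ℏ/(2Δx) = 3.740e-26 kg·m/s (same for both).

The velocity uncertainty is Δv = Δp/m:
- alpha particle: Δv = 3.740e-26 / 6.645e-27 = 5.628e+00 m/s = 5.628 m/s
- proton: Δv = 3.740e-26 / 1.673e-27 = 2.236e+01 m/s = 22.358 m/s

Ratio: 2.236e+01 / 5.628e+00 = 4.0

The lighter particle has larger velocity uncertainty because Δv ∝ 1/m.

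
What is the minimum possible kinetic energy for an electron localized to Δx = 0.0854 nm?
1.306 eV

Localizing a particle requires giving it sufficient momentum uncertainty:

1. From uncertainty principle: Δp ≥ ℏ/(2Δx)
   Δp_min = (1.055e-34 J·s) / (2 × 8.540e-11 m)
   Δp_min = 6.174e-25 kg·m/s

2. This momentum uncertainty corresponds to kinetic energy:
   KE ≈ (Δp)²/(2m) = (6.174e-25)²/(2 × 9.109e-31 kg)
   KE = 2.092e-19 J = 1.306 eV

Tighter localization requires more energy.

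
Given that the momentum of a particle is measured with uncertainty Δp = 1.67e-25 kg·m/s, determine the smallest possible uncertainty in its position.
315.740 pm

Using the Heisenberg uncertainty principle:
ΔxΔp ≥ ℏ/2

The minimum uncertainty in position is:
Δx_min = ℏ/(2Δp)
Δx_min = (1.055e-34 J·s) / (2 × 1.670e-25 kg·m/s)
Δx_min = 3.157e-10 m = 315.740 pm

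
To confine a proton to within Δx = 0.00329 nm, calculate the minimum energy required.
479.250 meV

Localizing a particle requires giving it sufficient momentum uncertainty:

1. From uncertainty principle: Δp ≥ ℏ/(2Δx)
   Δp_min = (1.055e-34 J·s) / (2 × 3.290e-12 m)
   Δp_min = 1.603e-23 kg·m/s

2. This momentum uncertainty corresponds to kinetic energy:
   KE ≈ (Δp)²/(2m) = (1.603e-23)²/(2 × 1.673e-27 kg)
   KE = 7.678e-20 J = 479.250 meV

Tighter localization requires more energy.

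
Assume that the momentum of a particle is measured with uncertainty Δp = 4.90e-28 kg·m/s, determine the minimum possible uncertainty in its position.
107.609 nm

Using the Heisenberg uncertainty principle:
ΔxΔp ≥ ℏ/2

The minimum uncertainty in position is:
Δx_min = ℏ/(2Δp)
Δx_min = (1.055e-34 J·s) / (2 × 4.900e-28 kg·m/s)
Δx_min = 1.076e-07 m = 107.609 nm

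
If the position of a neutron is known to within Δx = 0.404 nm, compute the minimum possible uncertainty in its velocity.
77.924 m/s

Using the Heisenberg uncertainty principle and Δp = mΔv:
ΔxΔp ≥ ℏ/2
Δx(mΔv) ≥ ℏ/2

The minimum uncertainty in velocity is:
Δv_min = ℏ/(2mΔx)
Δv_min = (1.055e-34 J·s) / (2 × 1.675e-27 kg × 4.040e-10 m)
Δv_min = 7.792e+01 m/s = 77.924 m/s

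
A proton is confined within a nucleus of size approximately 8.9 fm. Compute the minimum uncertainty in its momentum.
5.925 × 10^-21 kg·m/s

Using the Heisenberg uncertainty principle:
ΔxΔp ≥ ℏ/2

With Δx ≈ L = 8.900e-15 m (the confinement size):
Δp_min = ℏ/(2Δx)
Δp_min = (1.055e-34 J·s) / (2 × 8.900e-15 m)
Δp_min = 5.925e-21 kg·m/s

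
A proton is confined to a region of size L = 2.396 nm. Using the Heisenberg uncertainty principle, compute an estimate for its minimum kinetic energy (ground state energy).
903.609 neV

Using the uncertainty principle to estimate ground state energy:

1. The position uncertainty is approximately the confinement size:
   Δx ≈ L = 2.396e-09 m

2. From ΔxΔp ≥ ℏ/2, the minimum momentum uncertainty is:
   Δp ≈ ℏ/(2L) = 2.201e-26 kg·m/s

3. The kinetic energy is approximately:
   KE ≈ (Δp)²/(2m) = (2.201e-26)²/(2 × 1.673e-27 kg)
   KE ≈ 1.448e-25 J = 903.609 neV

This is an order-of-magnitude estimate of the ground state energy.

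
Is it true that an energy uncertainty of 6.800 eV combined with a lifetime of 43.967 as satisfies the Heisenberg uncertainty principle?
No, it violates the uncertainty relation.

Calculate the product ΔEΔt:
ΔE = 6.800 eV = 1.089e-18 J
ΔEΔt = (1.089e-18 J) × (4.397e-17 s)
ΔEΔt = 4.790e-35 J·s

Compare to the minimum allowed value ℏ/2:
ℏ/2 = 5.273e-35 J·s

Since ΔEΔt = 4.790e-35 J·s < 5.273e-35 J·s = ℏ/2,
this violates the uncertainty relation.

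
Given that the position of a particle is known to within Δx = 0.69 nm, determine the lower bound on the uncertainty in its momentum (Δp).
7.642 × 10^-26 kg·m/s

Using the Heisenberg uncertainty principle:
ΔxΔp ≥ ℏ/2

The minimum uncertainty in momentum is:
Δp_min = ℏ/(2Δx)
Δp_min = (1.055e-34 J·s) / (2 × 6.900e-10 m)
Δp_min = 7.642e-26 kg·m/s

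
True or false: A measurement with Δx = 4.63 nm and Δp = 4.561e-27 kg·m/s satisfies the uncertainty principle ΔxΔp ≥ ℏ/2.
No, it violates the uncertainty principle (impossible measurement).

Calculate the product ΔxΔp:
ΔxΔp = (4.630e-09 m) × (4.561e-27 kg·m/s)
ΔxΔp = 2.112e-35 J·s

Compare to the minimum allowed value ℏ/2:
ℏ/2 = 5.273e-35 J·s

Since ΔxΔp = 2.112e-35 J·s < 5.273e-35 J·s = ℏ/2,
the measurement violates the uncertainty principle.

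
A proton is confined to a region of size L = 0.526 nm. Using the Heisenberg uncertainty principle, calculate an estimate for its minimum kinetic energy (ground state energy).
18.749 μeV

Using the uncertainty principle to estimate ground state energy:

1. The position uncertainty is approximately the confinement size:
   Δx ≈ L = 5.260e-10 m

2. From ΔxΔp ≥ ℏ/2, the minimum momentum uncertainty is:
   Δp ≈ ℏ/(2L) = 1.002e-25 kg·m/s

3. The kinetic energy is approximately:
   KE ≈ (Δp)²/(2m) = (1.002e-25)²/(2 × 1.673e-27 kg)
   KE ≈ 3.004e-24 J = 18.749 μeV

This is an order-of-magnitude estimate of the ground state energy.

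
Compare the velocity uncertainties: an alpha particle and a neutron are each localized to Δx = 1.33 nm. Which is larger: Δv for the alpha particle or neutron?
The neutron has the larger minimum velocity uncertainty, by a ratio of 4.0.

For both particles, Δp_min = ℏ/(2Δx) = 3.965e-26 kg·m/s (same for both).

The velocity uncertainty is Δv = Δp/m:
- alpha particle: Δv = 3.965e-26 / 6.645e-27 = 5.967e+00 m/s = 5.967 m/s
- neutron: Δv = 3.965e-26 / 1.675e-27 = 2.367e+01 m/s = 23.670 m/s

Ratio: 2.367e+01 / 5.967e+00 = 4.0

The lighter particle has larger velocity uncertainty because Δv ∝ 1/m.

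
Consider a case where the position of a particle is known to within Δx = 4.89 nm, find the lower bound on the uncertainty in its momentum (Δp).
1.078 × 10^-26 kg·m/s

Using the Heisenberg uncertainty principle:
ΔxΔp ≥ ℏ/2

The minimum uncertainty in momentum is:
Δp_min = ℏ/(2Δx)
Δp_min = (1.055e-34 J·s) / (2 × 4.890e-09 m)
Δp_min = 1.078e-26 kg·m/s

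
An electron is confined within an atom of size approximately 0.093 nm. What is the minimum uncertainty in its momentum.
5.670 × 10^-25 kg·m/s

Using the Heisenberg uncertainty principle:
ΔxΔp ≥ ℏ/2

With Δx ≈ L = 9.300e-11 m (the confinement size):
Δp_min = ℏ/(2Δx)
Δp_min = (1.055e-34 J·s) / (2 × 9.300e-11 m)
Δp_min = 5.670e-25 kg·m/s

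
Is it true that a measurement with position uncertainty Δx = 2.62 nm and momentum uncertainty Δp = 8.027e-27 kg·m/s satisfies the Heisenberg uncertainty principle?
No, it violates the uncertainty principle (impossible measurement).

Calculate the product ΔxΔp:
ΔxΔp = (2.620e-09 m) × (8.027e-27 kg·m/s)
ΔxΔp = 2.103e-35 J·s

Compare to the minimum allowed value ℏ/2:
ℏ/2 = 5.273e-35 J·s

Since ΔxΔp = 2.103e-35 J·s < 5.273e-35 J·s = ℏ/2,
the measurement violates the uncertainty principle.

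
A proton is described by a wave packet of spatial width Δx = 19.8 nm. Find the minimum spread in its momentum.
2.663 × 10^-27 kg·m/s

For a wave packet, the spatial width Δx and momentum spread Δp are related by the uncertainty principle:
ΔxΔp ≥ ℏ/2

The minimum momentum spread is:
Δp_min = ℏ/(2Δx)
Δp_min = (1.055e-34 J·s) / (2 × 1.980e-08 m)
Δp_min = 2.663e-27 kg·m/s

A wave packet cannot have both a well-defined position and well-defined momentum.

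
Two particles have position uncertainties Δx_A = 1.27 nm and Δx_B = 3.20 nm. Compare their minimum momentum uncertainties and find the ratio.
Particle A has the larger minimum momentum uncertainty, by a factor of 2.52.

For each particle, the minimum momentum uncertainty is Δp_min = ℏ/(2Δx):

Particle A: Δp_A = ℏ/(2×1.270e-09 m) = 4.152e-26 kg·m/s
Particle B: Δp_B = ℏ/(2×3.200e-09 m) = 1.648e-26 kg·m/s

Ratio: Δp_A/Δp_B = 2.52

Since Δp_min ∝ 1/Δx, the particle with smaller position uncertainty (A) has larger momentum uncertainty.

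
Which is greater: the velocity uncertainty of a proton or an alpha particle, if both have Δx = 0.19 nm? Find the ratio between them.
The proton has the larger minimum velocity uncertainty, by a ratio of 4.0.

For both particles, Δp_min = ℏ/(2Δx) = 2.775e-25 kg·m/s (same for both).

The velocity uncertainty is Δv = Δp/m:
- proton: Δv = 2.775e-25 / 1.673e-27 = 1.659e+02 m/s = 165.918 m/s
- alpha particle: Δv = 2.775e-25 / 6.645e-27 = 4.177e+01 m/s = 41.766 m/s

Ratio: 1.659e+02 / 4.177e+01 = 4.0

The lighter particle has larger velocity uncertainty because Δv ∝ 1/m.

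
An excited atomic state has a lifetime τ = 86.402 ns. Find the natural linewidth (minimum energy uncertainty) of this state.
3.809 neV

Using the energy-time uncertainty principle:
ΔEΔt ≥ ℏ/2

The lifetime τ represents the time uncertainty Δt.
The natural linewidth (minimum energy uncertainty) is:

ΔE = ℏ/(2τ)
ΔE = (1.055e-34 J·s) / (2 × 8.640e-08 s)
ΔE = 6.103e-28 J = 3.809 neV

This natural linewidth limits the precision of spectroscopic measurements.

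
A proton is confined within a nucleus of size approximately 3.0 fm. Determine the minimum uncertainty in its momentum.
1.758 × 10^-20 kg·m/s

Using the Heisenberg uncertainty principle:
ΔxΔp ≥ ℏ/2

With Δx ≈ L = 3.000e-15 m (the confinement size):
Δp_min = ℏ/(2Δx)
Δp_min = (1.055e-34 J·s) / (2 × 3.000e-15 m)
Δp_min = 1.758e-20 kg·m/s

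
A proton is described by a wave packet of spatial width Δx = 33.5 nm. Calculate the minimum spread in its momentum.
1.574 × 10^-27 kg·m/s

For a wave packet, the spatial width Δx and momentum spread Δp are related by the uncertainty principle:
ΔxΔp ≥ ℏ/2

The minimum momentum spread is:
Δp_min = ℏ/(2Δx)
Δp_min = (1.055e-34 J·s) / (2 × 3.350e-08 m)
Δp_min = 1.574e-27 kg·m/s

A wave packet cannot have both a well-defined position and well-defined momentum.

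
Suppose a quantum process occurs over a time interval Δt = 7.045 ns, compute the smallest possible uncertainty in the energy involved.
46.715 neV

Using the energy-time uncertainty principle:
ΔEΔt ≥ ℏ/2

The minimum uncertainty in energy is:
ΔE_min = ℏ/(2Δt)
ΔE_min = (1.055e-34 J·s) / (2 × 7.045e-09 s)
ΔE_min = 7.485e-27 J = 46.715 neV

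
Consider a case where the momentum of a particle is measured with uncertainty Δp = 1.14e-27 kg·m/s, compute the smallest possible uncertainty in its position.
46.253 nm

Using the Heisenberg uncertainty principle:
ΔxΔp ≥ ℏ/2

The minimum uncertainty in position is:
Δx_min = ℏ/(2Δp)
Δx_min = (1.055e-34 J·s) / (2 × 1.140e-27 kg·m/s)
Δx_min = 4.625e-08 m = 46.253 nm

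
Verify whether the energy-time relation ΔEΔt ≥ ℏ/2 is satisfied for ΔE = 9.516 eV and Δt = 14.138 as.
No, it violates the uncertainty relation.

Calculate the product ΔEΔt:
ΔE = 9.516 eV = 1.525e-18 J
ΔEΔt = (1.525e-18 J) × (1.414e-17 s)
ΔEΔt = 2.156e-35 J·s

Compare to the minimum allowed value ℏ/2:
ℏ/2 = 5.273e-35 J·s

Since ΔEΔt = 2.156e-35 J·s < 5.273e-35 J·s = ℏ/2,
this violates the uncertainty relation.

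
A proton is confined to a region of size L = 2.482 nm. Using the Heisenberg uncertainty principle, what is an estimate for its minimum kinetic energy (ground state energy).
842.075 neV

Using the uncertainty principle to estimate ground state energy:

1. The position uncertainty is approximately the confinement size:
   Δx ≈ L = 2.482e-09 m

2. From ΔxΔp ≥ ℏ/2, the minimum momentum uncertainty is:
   Δp ≈ ℏ/(2L) = 2.124e-26 kg·m/s

3. The kinetic energy is approximately:
   KE ≈ (Δp)²/(2m) = (2.124e-26)²/(2 × 1.673e-27 kg)
   KE ≈ 1.349e-25 J = 842.075 neV

This is an order-of-magnitude estimate of the ground state energy.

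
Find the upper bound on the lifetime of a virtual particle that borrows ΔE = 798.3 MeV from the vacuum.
4.123 × 10^-25 s

Using the energy-time uncertainty principle:
ΔEΔt ≥ ℏ/2

For a virtual particle borrowing energy ΔE, the maximum lifetime is:
Δt_max = ℏ/(2ΔE)

Converting energy:
ΔE = 798.3 MeV = 1.279e-10 J

Δt_max = (1.055e-34 J·s) / (2 × 1.279e-10 J)
Δt_max = 4.123e-25 s = 4.123 × 10^-25 s

Virtual particles with higher borrowed energy exist for shorter times.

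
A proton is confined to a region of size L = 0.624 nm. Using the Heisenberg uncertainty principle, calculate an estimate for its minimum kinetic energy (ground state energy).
13.322 μeV

Using the uncertainty principle to estimate ground state energy:

1. The position uncertainty is approximately the confinement size:
   Δx ≈ L = 6.240e-10 m

2. From ΔxΔp ≥ ℏ/2, the minimum momentum uncertainty is:
   Δp ≈ ℏ/(2L) = 8.450e-26 kg·m/s

3. The kinetic energy is approximately:
   KE ≈ (Δp)²/(2m) = (8.450e-26)²/(2 × 1.673e-27 kg)
   KE ≈ 2.134e-24 J = 13.322 μeV

This is an order-of-magnitude estimate of the ground state energy.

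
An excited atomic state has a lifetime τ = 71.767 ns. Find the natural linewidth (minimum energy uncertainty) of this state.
4.586 neV

Using the energy-time uncertainty principle:
ΔEΔt ≥ ℏ/2

The lifetime τ represents the time uncertainty Δt.
The natural linewidth (minimum energy uncertainty) is:

ΔE = ℏ/(2τ)
ΔE = (1.055e-34 J·s) / (2 × 7.177e-08 s)
ΔE = 7.347e-28 J = 4.586 neV

This natural linewidth limits the precision of spectroscopic measurements.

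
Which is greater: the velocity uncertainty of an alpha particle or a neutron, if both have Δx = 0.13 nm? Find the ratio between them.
The neutron has the larger minimum velocity uncertainty, by a ratio of 4.0.

For both particles, Δp_min = ℏ/(2Δx) = 4.056e-25 kg·m/s (same for both).

The velocity uncertainty is Δv = Δp/m:
- alpha particle: Δv = 4.056e-25 / 6.645e-27 = 6.104e+01 m/s = 61.042 m/s
- neutron: Δv = 4.056e-25 / 1.675e-27 = 2.422e+02 m/s = 242.162 m/s

Ratio: 2.422e+02 / 6.104e+01 = 4.0

The lighter particle has larger velocity uncertainty because Δv ∝ 1/m.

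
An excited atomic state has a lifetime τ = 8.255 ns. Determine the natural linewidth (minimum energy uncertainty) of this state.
39.867 neV

Using the energy-time uncertainty principle:
ΔEΔt ≥ ℏ/2

The lifetime τ represents the time uncertainty Δt.
The natural linewidth (minimum energy uncertainty) is:

ΔE = ℏ/(2τ)
ΔE = (1.055e-34 J·s) / (2 × 8.255e-09 s)
ΔE = 6.387e-27 J = 39.867 neV

This natural linewidth limits the precision of spectroscopic measurements.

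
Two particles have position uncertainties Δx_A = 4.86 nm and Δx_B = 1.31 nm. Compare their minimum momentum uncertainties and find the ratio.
Particle B has the larger minimum momentum uncertainty, by a factor of 3.71.

For each particle, the minimum momentum uncertainty is Δp_min = ℏ/(2Δx):

Particle A: Δp_A = ℏ/(2×4.860e-09 m) = 1.085e-26 kg·m/s
Particle B: Δp_B = ℏ/(2×1.310e-09 m) = 4.025e-26 kg·m/s

Ratio: Δp_B/Δp_A = 3.71

Since Δp_min ∝ 1/Δx, the particle with smaller position uncertainty (B) has larger momentum uncertainty.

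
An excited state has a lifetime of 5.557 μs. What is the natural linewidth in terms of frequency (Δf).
14.320 kHz

Using the energy-time uncertainty principle and E = hf:
ΔEΔt ≥ ℏ/2
hΔf·Δt ≥ ℏ/2

The minimum frequency uncertainty is:
Δf = ℏ/(2hτ) = 1/(4πτ)
Δf = 1/(4π × 5.557e-06 s)
Δf = 1.432e+04 Hz = 14.320 kHz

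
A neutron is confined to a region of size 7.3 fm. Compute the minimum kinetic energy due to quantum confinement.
97.210 keV

Using the uncertainty principle:

1. Position uncertainty: Δx ≈ 7.300e-15 m
2. Minimum momentum uncertainty: Δp = ℏ/(2Δx) = 7.223e-21 kg·m/s
3. Minimum kinetic energy:
   KE = (Δp)²/(2m) = (7.223e-21)²/(2 × 1.675e-27 kg)
   KE = 1.557e-14 J = 97.210 keV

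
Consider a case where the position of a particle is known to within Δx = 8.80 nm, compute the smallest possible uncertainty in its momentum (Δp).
5.992 × 10^-27 kg·m/s

Using the Heisenberg uncertainty principle:
ΔxΔp ≥ ℏ/2

The minimum uncertainty in momentum is:
Δp_min = ℏ/(2Δx)
Δp_min = (1.055e-34 J·s) / (2 × 8.800e-09 m)
Δp_min = 5.992e-27 kg·m/s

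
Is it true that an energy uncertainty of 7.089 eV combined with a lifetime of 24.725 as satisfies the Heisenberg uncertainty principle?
No, it violates the uncertainty relation.

Calculate the product ΔEΔt:
ΔE = 7.089 eV = 1.136e-18 J
ΔEΔt = (1.136e-18 J) × (2.473e-17 s)
ΔEΔt = 2.808e-35 J·s

Compare to the minimum allowed value ℏ/2:
ℏ/2 = 5.273e-35 J·s

Since ΔEΔt = 2.808e-35 J·s < 5.273e-35 J·s = ℏ/2,
this violates the uncertainty relation.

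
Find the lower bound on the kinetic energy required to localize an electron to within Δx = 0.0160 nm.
37.207 eV

Localizing a particle requires giving it sufficient momentum uncertainty:

1. From uncertainty principle: Δp ≥ ℏ/(2Δx)
   Δp_min = (1.055e-34 J·s) / (2 × 1.600e-11 m)
   Δp_min = 3.296e-24 kg·m/s

2. This momentum uncertainty corresponds to kinetic energy:
   KE ≈ (Δp)²/(2m) = (3.296e-24)²/(2 × 9.109e-31 kg)
   KE = 5.961e-18 J = 37.207 eV

Tighter localization requires more energy.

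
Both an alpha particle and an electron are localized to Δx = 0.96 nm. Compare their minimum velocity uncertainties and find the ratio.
The electron has the larger minimum velocity uncertainty, by a ratio of 7294.3.

For both particles, Δp_min = ℏ/(2Δx) = 5.493e-26 kg·m/s (same for both).

The velocity uncertainty is Δv = Δp/m:
- alpha particle: Δv = 5.493e-26 / 6.645e-27 = 8.266e+00 m/s = 8.266 m/s
- electron: Δv = 5.493e-26 / 9.109e-31 = 6.030e+04 m/s = 60.296 km/s

Ratio: 6.030e+04 / 8.266e+00 = 7294.3

The lighter particle has larger velocity uncertainty because Δv ∝ 1/m.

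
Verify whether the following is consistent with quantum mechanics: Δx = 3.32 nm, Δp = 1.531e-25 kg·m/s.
Yes, it satisfies the uncertainty principle.

Calculate the product ΔxΔp:
ΔxΔp = (3.320e-09 m) × (1.531e-25 kg·m/s)
ΔxΔp = 5.083e-34 J·s

Compare to the minimum allowed value ℏ/2:
ℏ/2 = 5.273e-35 J·s

Since ΔxΔp = 5.083e-34 J·s ≥ 5.273e-35 J·s = ℏ/2,
the measurement satisfies the uncertainty principle.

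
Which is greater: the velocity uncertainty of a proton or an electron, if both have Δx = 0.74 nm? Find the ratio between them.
The electron has the larger minimum velocity uncertainty, by a ratio of 1836.2.

For both particles, Δp_min = ℏ/(2Δx) = 7.125e-26 kg·m/s (same for both).

The velocity uncertainty is Δv = Δp/m:
- proton: Δv = 7.125e-26 / 1.673e-27 = 4.260e+01 m/s = 42.601 m/s
- electron: Δv = 7.125e-26 / 9.109e-31 = 7.822e+04 m/s = 78.221 km/s

Ratio: 7.822e+04 / 4.260e+01 = 1836.2

The lighter particle has larger velocity uncertainty because Δv ∝ 1/m.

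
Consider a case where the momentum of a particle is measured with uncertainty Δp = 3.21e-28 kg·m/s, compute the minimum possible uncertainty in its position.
164.264 nm

Using the Heisenberg uncertainty principle:
ΔxΔp ≥ ℏ/2

The minimum uncertainty in position is:
Δx_min = ℏ/(2Δp)
Δx_min = (1.055e-34 J·s) / (2 × 3.210e-28 kg·m/s)
Δx_min = 1.643e-07 m = 164.264 nm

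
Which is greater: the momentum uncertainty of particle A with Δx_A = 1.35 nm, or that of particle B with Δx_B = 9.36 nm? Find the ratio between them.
Particle A has the larger minimum momentum uncertainty, by a factor of 6.93.

For each particle, the minimum momentum uncertainty is Δp_min = ℏ/(2Δx):

Particle A: Δp_A = ℏ/(2×1.350e-09 m) = 3.906e-26 kg·m/s
Particle B: Δp_B = ℏ/(2×9.360e-09 m) = 5.633e-27 kg·m/s

Ratio: Δp_A/Δp_B = 6.93

Since Δp_min ∝ 1/Δx, the particle with smaller position uncertainty (A) has larger momentum uncertainty.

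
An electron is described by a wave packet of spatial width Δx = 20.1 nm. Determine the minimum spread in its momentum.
2.623 × 10^-27 kg·m/s

For a wave packet, the spatial width Δx and momentum spread Δp are related by the uncertainty principle:
ΔxΔp ≥ ℏ/2

The minimum momentum spread is:
Δp_min = ℏ/(2Δx)
Δp_min = (1.055e-34 J·s) / (2 × 2.010e-08 m)
Δp_min = 2.623e-27 kg·m/s

A wave packet cannot have both a well-defined position and well-defined momentum.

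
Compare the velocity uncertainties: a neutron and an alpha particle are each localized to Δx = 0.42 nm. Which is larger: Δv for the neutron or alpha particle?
The neutron has the larger minimum velocity uncertainty, by a ratio of 4.0.

For both particles, Δp_min = ℏ/(2Δx) = 1.255e-25 kg·m/s (same for both).

The velocity uncertainty is Δv = Δp/m:
- neutron: Δv = 1.255e-25 / 1.675e-27 = 7.496e+01 m/s = 74.955 m/s
- alpha particle: Δv = 1.255e-25 / 6.645e-27 = 1.889e+01 m/s = 18.894 m/s

Ratio: 7.496e+01 / 1.889e+01 = 4.0

The lighter particle has larger velocity uncertainty because Δv ∝ 1/m.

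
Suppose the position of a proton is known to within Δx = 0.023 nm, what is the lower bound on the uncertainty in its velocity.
1.371 km/s

Using the Heisenberg uncertainty principle and Δp = mΔv:
ΔxΔp ≥ ℏ/2
Δx(mΔv) ≥ ℏ/2

The minimum uncertainty in velocity is:
Δv_min = ℏ/(2mΔx)
Δv_min = (1.055e-34 J·s) / (2 × 1.673e-27 kg × 2.300e-11 m)
Δv_min = 1.371e+03 m/s = 1.371 km/s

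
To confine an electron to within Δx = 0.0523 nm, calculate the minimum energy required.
3.482 eV

Localizing a particle requires giving it sufficient momentum uncertainty:

1. From uncertainty principle: Δp ≥ ℏ/(2Δx)
   Δp_min = (1.055e-34 J·s) / (2 × 5.230e-11 m)
   Δp_min = 1.008e-24 kg·m/s

2. This momentum uncertainty corresponds to kinetic energy:
   KE ≈ (Δp)²/(2m) = (1.008e-24)²/(2 × 9.109e-31 kg)
   KE = 5.579e-19 J = 3.482 eV

Tighter localization requires more energy.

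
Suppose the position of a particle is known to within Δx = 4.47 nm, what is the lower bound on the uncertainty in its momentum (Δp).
1.180 × 10^-26 kg·m/s

Using the Heisenberg uncertainty principle:
ΔxΔp ≥ ℏ/2

The minimum uncertainty in momentum is:
Δp_min = ℏ/(2Δx)
Δp_min = (1.055e-34 J·s) / (2 × 4.470e-09 m)
Δp_min = 1.180e-26 kg·m/s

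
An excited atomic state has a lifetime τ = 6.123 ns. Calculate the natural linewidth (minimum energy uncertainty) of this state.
53.749 neV

Using the energy-time uncertainty principle:
ΔEΔt ≥ ℏ/2

The lifetime τ represents the time uncertainty Δt.
The natural linewidth (minimum energy uncertainty) is:

ΔE = ℏ/(2τ)
ΔE = (1.055e-34 J·s) / (2 × 6.123e-09 s)
ΔE = 8.612e-27 J = 53.749 neV

This natural linewidth limits the precision of spectroscopic measurements.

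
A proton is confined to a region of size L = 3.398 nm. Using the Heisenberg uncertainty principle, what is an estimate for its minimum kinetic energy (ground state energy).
449.270 neV

Using the uncertainty principle to estimate ground state energy:

1. The position uncertainty is approximately the confinement size:
   Δx ≈ L = 3.398e-09 m

2. From ΔxΔp ≥ ℏ/2, the minimum momentum uncertainty is:
   Δp ≈ ℏ/(2L) = 1.552e-26 kg·m/s

3. The kinetic energy is approximately:
   KE ≈ (Δp)²/(2m) = (1.552e-26)²/(2 × 1.673e-27 kg)
   KE ≈ 7.198e-26 J = 449.270 neV

This is an order-of-magnitude estimate of the ground state energy.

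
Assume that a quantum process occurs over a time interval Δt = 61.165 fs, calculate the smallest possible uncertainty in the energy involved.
5.381 meV

Using the energy-time uncertainty principle:
ΔEΔt ≥ ℏ/2

The minimum uncertainty in energy is:
ΔE_min = ℏ/(2Δt)
ΔE_min = (1.055e-34 J·s) / (2 × 6.116e-14 s)
ΔE_min = 8.621e-22 J = 5.381 meV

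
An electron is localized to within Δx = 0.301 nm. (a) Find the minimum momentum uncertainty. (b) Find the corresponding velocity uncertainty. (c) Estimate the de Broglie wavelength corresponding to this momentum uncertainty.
(a) Δp_min = 1.752 × 10^-25 kg·m/s
(b) Δv_min = 192.305 km/s
(c) λ_dB = 3.782 nm

Step-by-step:

(a) From the uncertainty principle:
Δp_min = ℏ/(2Δx) = (1.055e-34 J·s)/(2 × 3.010e-10 m) = 1.752e-25 kg·m/s

(b) The velocity uncertainty:
Δv = Δp/m = (1.752e-25 kg·m/s)/(9.109e-31 kg) = 1.923e+05 m/s = 192.305 km/s

(c) The de Broglie wavelength for this momentum:
λ = h/p = (6.626e-34 J·s)/(1.752e-25 kg·m/s) = 3.782e-09 m = 3.782 nm

Note: The de Broglie wavelength is comparable to the localization size, as expected from wave-particle duality.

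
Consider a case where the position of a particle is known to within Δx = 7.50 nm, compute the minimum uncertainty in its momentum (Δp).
7.030 × 10^-27 kg·m/s

Using the Heisenberg uncertainty principle:
ΔxΔp ≥ ℏ/2

The minimum uncertainty in momentum is:
Δp_min = ℏ/(2Δx)
Δp_min = (1.055e-34 J·s) / (2 × 7.500e-09 m)
Δp_min = 7.030e-27 kg·m/s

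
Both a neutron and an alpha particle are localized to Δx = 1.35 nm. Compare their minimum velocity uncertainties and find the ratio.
The neutron has the larger minimum velocity uncertainty, by a ratio of 4.0.

For both particles, Δp_min = ℏ/(2Δx) = 3.906e-26 kg·m/s (same for both).

The velocity uncertainty is Δv = Δp/m:
- neutron: Δv = 3.906e-26 / 1.675e-27 = 2.332e+01 m/s = 23.319 m/s
- alpha particle: Δv = 3.906e-26 / 6.645e-27 = 5.878e+00 m/s = 5.878 m/s

Ratio: 2.332e+01 / 5.878e+00 = 4.0

The lighter particle has larger velocity uncertainty because Δv ∝ 1/m.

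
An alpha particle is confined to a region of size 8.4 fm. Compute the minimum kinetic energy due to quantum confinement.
18.506 keV

Using the uncertainty principle:

1. Position uncertainty: Δx ≈ 8.400e-15 m
2. Minimum momentum uncertainty: Δp = ℏ/(2Δx) = 6.277e-21 kg·m/s
3. Minimum kinetic energy:
   KE = (Δp)²/(2m) = (6.277e-21)²/(2 × 6.645e-27 kg)
   KE = 2.965e-15 J = 18.506 keV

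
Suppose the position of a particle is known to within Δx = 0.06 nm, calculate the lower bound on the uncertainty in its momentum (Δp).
8.788 × 10^-25 kg·m/s

Using the Heisenberg uncertainty principle:
ΔxΔp ≥ ℏ/2

The minimum uncertainty in momentum is:
Δp_min = ℏ/(2Δx)
Δp_min = (1.055e-34 J·s) / (2 × 6.000e-11 m)
Δp_min = 8.788e-25 kg·m/s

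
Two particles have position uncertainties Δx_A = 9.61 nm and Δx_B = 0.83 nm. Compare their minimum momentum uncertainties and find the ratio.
Particle B has the larger minimum momentum uncertainty, by a factor of 11.58.

For each particle, the minimum momentum uncertainty is Δp_min = ℏ/(2Δx):

Particle A: Δp_A = ℏ/(2×9.610e-09 m) = 5.487e-27 kg·m/s
Particle B: Δp_B = ℏ/(2×8.300e-10 m) = 6.353e-26 kg·m/s

Ratio: Δp_B/Δp_A = 11.58

Since Δp_min ∝ 1/Δx, the particle with smaller position uncertainty (B) has larger momentum uncertainty.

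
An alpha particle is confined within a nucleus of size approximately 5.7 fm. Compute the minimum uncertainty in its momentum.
9.251 × 10^-21 kg·m/s

Using the Heisenberg uncertainty principle:
ΔxΔp ≥ ℏ/2

With Δx ≈ L = 5.700e-15 m (the confinement size):
Δp_min = ℏ/(2Δx)
Δp_min = (1.055e-34 J·s) / (2 × 5.700e-15 m)
Δp_min = 9.251e-21 kg·m/s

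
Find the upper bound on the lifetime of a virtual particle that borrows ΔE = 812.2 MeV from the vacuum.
4.052 × 10^-25 s

Using the energy-time uncertainty principle:
ΔEΔt ≥ ℏ/2

For a virtual particle borrowing energy ΔE, the maximum lifetime is:
Δt_max = ℏ/(2ΔE)

Converting energy:
ΔE = 812.2 MeV = 1.301e-10 J

Δt_max = (1.055e-34 J·s) / (2 × 1.301e-10 J)
Δt_max = 4.052e-25 s = 4.052 × 10^-25 s

Virtual particles with higher borrowed energy exist for shorter times.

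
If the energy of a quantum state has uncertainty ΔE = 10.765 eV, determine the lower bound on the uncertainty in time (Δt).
30.572 as

Using the energy-time uncertainty principle:
ΔEΔt ≥ ℏ/2

The minimum uncertainty in time is:
Δt_min = ℏ/(2ΔE)
Δt_min = (1.055e-34 J·s) / (2 × 1.725e-18 J)
Δt_min = 3.057e-17 s = 30.572 as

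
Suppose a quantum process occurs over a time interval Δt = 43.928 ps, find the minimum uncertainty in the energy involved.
7.492 μeV

Using the energy-time uncertainty principle:
ΔEΔt ≥ ℏ/2

The minimum uncertainty in energy is:
ΔE_min = ℏ/(2Δt)
ΔE_min = (1.055e-34 J·s) / (2 × 4.393e-11 s)
ΔE_min = 1.200e-24 J = 7.492 μeV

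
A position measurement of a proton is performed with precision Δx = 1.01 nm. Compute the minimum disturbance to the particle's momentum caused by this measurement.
5.221 × 10^-26 kg·m/s

The uncertainty principle implies that measuring position disturbs momentum:
ΔxΔp ≥ ℏ/2

When we measure position with precision Δx, we necessarily introduce a momentum uncertainty:
Δp ≥ ℏ/(2Δx)
Δp_min = (1.055e-34 J·s) / (2 × 1.010e-09 m)
Δp_min = 5.221e-26 kg·m/s

The more precisely we measure position, the greater the momentum disturbance.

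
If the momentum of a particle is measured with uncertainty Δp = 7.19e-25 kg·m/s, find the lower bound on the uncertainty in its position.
73.336 pm

Using the Heisenberg uncertainty principle:
ΔxΔp ≥ ℏ/2

The minimum uncertainty in position is:
Δx_min = ℏ/(2Δp)
Δx_min = (1.055e-34 J·s) / (2 × 7.190e-25 kg·m/s)
Δx_min = 7.334e-11 m = 73.336 pm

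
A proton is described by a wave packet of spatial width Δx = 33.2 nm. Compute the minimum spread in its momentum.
1.588 × 10^-27 kg·m/s

For a wave packet, the spatial width Δx and momentum spread Δp are related by the uncertainty principle:
ΔxΔp ≥ ℏ/2

The minimum momentum spread is:
Δp_min = ℏ/(2Δx)
Δp_min = (1.055e-34 J·s) / (2 × 3.320e-08 m)
Δp_min = 1.588e-27 kg·m/s

A wave packet cannot have both a well-defined position and well-defined momentum.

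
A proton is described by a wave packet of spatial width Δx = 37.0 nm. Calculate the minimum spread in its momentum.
1.425 × 10^-27 kg·m/s

For a wave packet, the spatial width Δx and momentum spread Δp are related by the uncertainty principle:
ΔxΔp ≥ ℏ/2

The minimum momentum spread is:
Δp_min = ℏ/(2Δx)
Δp_min = (1.055e-34 J·s) / (2 × 3.700e-08 m)
Δp_min = 1.425e-27 kg·m/s

A wave packet cannot have both a well-defined position and well-defined momentum.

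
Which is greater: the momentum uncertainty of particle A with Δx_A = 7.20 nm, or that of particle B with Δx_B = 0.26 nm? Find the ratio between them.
Particle B has the larger minimum momentum uncertainty, by a factor of 27.69.

For each particle, the minimum momentum uncertainty is Δp_min = ℏ/(2Δx):

Particle A: Δp_A = ℏ/(2×7.200e-09 m) = 7.323e-27 kg·m/s
Particle B: Δp_B = ℏ/(2×2.600e-10 m) = 2.028e-25 kg·m/s

Ratio: Δp_B/Δp_A = 27.69

Since Δp_min ∝ 1/Δx, the particle with smaller position uncertainty (B) has larger momentum uncertainty.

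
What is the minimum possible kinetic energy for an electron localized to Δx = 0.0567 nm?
2.963 eV

Localizing a particle requires giving it sufficient momentum uncertainty:

1. From uncertainty principle: Δp ≥ ℏ/(2Δx)
   Δp_min = (1.055e-34 J·s) / (2 × 5.670e-11 m)
   Δp_min = 9.300e-25 kg·m/s

2. This momentum uncertainty corresponds to kinetic energy:
   KE ≈ (Δp)²/(2m) = (9.300e-25)²/(2 × 9.109e-31 kg)
   KE = 4.747e-19 J = 2.963 eV

Tighter localization requires more energy.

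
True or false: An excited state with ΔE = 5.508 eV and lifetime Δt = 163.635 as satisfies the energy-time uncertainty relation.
Yes, it satisfies the uncertainty relation.

Calculate the product ΔEΔt:
ΔE = 5.508 eV = 8.825e-19 J
ΔEΔt = (8.825e-19 J) × (1.636e-16 s)
ΔEΔt = 1.444e-34 J·s

Compare to the minimum allowed value ℏ/2:
ℏ/2 = 5.273e-35 J·s

Since ΔEΔt = 1.444e-34 J·s ≥ 5.273e-35 J·s = ℏ/2,
this satisfies the uncertainty relation.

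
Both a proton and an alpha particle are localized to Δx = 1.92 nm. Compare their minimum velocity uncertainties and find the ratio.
The proton has the larger minimum velocity uncertainty, by a ratio of 4.0.

For both particles, Δp_min = ℏ/(2Δx) = 2.746e-26 kg·m/s (same for both).

The velocity uncertainty is Δv = Δp/m:
- proton: Δv = 2.746e-26 / 1.673e-27 = 1.642e+01 m/s = 16.419 m/s
- alpha particle: Δv = 2.746e-26 / 6.645e-27 = 4.133e+00 m/s = 4.133 m/s

Ratio: 1.642e+01 / 4.133e+00 = 4.0

The lighter particle has larger velocity uncertainty because Δv ∝ 1/m.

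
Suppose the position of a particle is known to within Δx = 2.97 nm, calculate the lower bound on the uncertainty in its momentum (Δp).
1.775 × 10^-26 kg·m/s

Using the Heisenberg uncertainty principle:
ΔxΔp ≥ ℏ/2

The minimum uncertainty in momentum is:
Δp_min = ℏ/(2Δx)
Δp_min = (1.055e-34 J·s) / (2 × 2.970e-09 m)
Δp_min = 1.775e-26 kg·m/s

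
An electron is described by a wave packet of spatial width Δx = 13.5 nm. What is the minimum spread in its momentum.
3.906 × 10^-27 kg·m/s

For a wave packet, the spatial width Δx and momentum spread Δp are related by the uncertainty principle:
ΔxΔp ≥ ℏ/2

The minimum momentum spread is:
Δp_min = ℏ/(2Δx)
Δp_min = (1.055e-34 J·s) / (2 × 1.350e-08 m)
Δp_min = 3.906e-27 kg·m/s

A wave packet cannot have both a well-defined position and well-defined momentum.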